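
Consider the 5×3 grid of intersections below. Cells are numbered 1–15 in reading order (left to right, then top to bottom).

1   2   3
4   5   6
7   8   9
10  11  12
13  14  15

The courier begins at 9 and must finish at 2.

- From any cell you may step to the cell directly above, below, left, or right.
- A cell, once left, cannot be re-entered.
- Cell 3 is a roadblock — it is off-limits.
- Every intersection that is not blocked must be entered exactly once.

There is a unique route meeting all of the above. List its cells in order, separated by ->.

9 -> 6 -> 5 -> 8 -> 11 -> 12 -> 15 -> 14 -> 13 -> 10 -> 7 -> 4 -> 1 -> 2

Need to visit all 14 open cells exactly once, starting at 9 and ending at 2.
Cell 1 has only two open neighbours (4 and 2), so the path must pass straight through it: one of those is the cell it's entered from and the other is where it exits.
Route from 9: up 1 to 6, left 1 to 5, down 2 to 11, right 1 to 12, down 1 to 15, left 2 to 13, up 4 to 1, right 1 to 2 — 13 moves in all.
Check: all 14 open cells covered.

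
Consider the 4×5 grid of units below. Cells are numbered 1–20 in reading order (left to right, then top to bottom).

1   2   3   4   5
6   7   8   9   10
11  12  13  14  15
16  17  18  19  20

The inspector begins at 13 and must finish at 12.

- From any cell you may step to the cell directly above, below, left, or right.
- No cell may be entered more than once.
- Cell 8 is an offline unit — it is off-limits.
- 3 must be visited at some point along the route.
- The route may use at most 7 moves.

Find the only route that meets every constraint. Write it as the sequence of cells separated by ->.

Any route must reach 3 and still end at 12 within 7 moves, so the order of the required stops is forced.
Route from 13: right 1 to 14, up 2 to 4, left 2 to 2, down 2 to 12 — 7 moves in all.
Check: all required cells visited; 7 ≤ 7 moves.

13 -> 14 -> 9 -> 4 -> 3 -> 2 -> 7 -> 12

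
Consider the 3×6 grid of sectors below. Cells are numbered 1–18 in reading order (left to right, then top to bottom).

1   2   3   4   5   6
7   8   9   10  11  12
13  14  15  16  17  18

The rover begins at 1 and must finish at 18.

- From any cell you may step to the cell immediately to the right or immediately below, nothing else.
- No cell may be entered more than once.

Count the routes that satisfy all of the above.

21

A right/down-only route from 1 to 18 makes exactly 2 down-moves and 5 right-moves in some order.
With no other constraints that would be C(7,2) = 21 routes.
That gives 21 routes.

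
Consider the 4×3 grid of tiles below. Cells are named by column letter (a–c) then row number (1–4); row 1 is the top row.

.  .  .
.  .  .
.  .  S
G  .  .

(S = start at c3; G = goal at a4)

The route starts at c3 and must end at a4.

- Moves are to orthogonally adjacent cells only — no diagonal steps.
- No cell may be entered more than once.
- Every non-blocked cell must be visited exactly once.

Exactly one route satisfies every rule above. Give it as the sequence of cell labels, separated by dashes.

Need to visit all 12 open cells exactly once, starting at c3 and ending at a4.
Cell c4 has only two open neighbours (c3 and b4), so the path must pass straight through it: one of those is the cell it's entered from and the other is where it exits.
Route from c3: down 1 to c4, left 1 to b4, up 2 to b2, right 1 to c2, up 1 to c1, left 2 to a1, down 3 to a4 — 11 moves in all.
Check: all 12 open cells covered.

c3 - c4 - b4 - b3 - b2 - c2 - c1 - b1 - a1 - a2 - a3 - a4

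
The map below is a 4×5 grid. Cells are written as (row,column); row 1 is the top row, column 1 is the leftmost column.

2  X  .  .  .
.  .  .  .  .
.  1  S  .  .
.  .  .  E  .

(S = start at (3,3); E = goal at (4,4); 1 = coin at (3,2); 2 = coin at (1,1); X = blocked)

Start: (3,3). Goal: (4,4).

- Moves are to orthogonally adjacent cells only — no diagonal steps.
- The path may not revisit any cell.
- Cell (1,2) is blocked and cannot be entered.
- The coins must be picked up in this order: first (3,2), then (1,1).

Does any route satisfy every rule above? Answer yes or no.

(1,1) must be visited but has only one open neighbour ((2,1)), and it is neither the start nor the goal — the route would have to enter and leave through (2,1), re-entering it.

no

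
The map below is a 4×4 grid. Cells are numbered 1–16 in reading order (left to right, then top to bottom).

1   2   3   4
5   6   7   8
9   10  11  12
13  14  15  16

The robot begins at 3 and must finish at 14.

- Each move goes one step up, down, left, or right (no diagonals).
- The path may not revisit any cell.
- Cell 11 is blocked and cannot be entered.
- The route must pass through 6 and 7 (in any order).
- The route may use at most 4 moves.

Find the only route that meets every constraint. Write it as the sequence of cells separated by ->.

3 -> 7 -> 6 -> 10 -> 14

The budget equals the shortest possible length, so every move has to be on a shortest route through the required cells.
Route from 3: down 1 to 7, left 1 to 6, down 2 to 14 — 4 moves in all.
Check: all required cells visited; 4 ≤ 4 moves.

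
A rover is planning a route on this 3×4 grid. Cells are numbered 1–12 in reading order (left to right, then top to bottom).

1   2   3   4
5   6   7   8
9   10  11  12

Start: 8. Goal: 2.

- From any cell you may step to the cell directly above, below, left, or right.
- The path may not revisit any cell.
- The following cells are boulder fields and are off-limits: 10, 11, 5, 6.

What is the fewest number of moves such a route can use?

3

The Manhattan distance from 8 to 2 is |2−1| + |4−2| = 3, so at least 3 moves are needed.
A route of 3 moves achieves this: 8 → 4 → 3 → 2.
Since 3 matches the lower bound, it is optimal.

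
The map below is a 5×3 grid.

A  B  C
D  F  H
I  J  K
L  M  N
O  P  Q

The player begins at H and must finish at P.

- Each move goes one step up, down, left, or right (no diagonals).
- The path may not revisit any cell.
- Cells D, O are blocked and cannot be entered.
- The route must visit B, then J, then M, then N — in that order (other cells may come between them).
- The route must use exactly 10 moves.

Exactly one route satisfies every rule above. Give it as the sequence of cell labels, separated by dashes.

H - C - B - F - J - I - L - M - N - Q - P

The waypoints must appear in the order B, J, M, N, with no cell reused.
Route from H: up to C, left to B, 2× down (reaching J), left to I, down to L, 2× right (reaching N), down to Q, left to P — 10 moves in all.
Check: order respected (B at step 2, J at step 4, M at step 7, N at step 8); 10 moves as required.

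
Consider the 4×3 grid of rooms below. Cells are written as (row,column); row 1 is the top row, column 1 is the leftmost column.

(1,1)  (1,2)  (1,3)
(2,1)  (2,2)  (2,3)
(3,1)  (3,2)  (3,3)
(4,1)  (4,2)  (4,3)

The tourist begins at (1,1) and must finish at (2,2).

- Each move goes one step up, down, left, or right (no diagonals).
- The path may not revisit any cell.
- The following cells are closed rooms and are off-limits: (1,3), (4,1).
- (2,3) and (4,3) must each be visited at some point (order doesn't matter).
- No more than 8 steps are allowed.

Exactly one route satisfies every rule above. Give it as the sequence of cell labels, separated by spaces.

(1,1) (2,1) (3,1) (3,2) (4,2) (4,3) (3,3) (2,3) (2,2)

Any route must reach (2,3) and (4,3) and still end at (2,2) within 8 moves, so the order of the required stops is forced.
Route from (1,1): down 2 to (3,1), right 1 to (3,2), down 1 to (4,2), right 1 to (4,3), up 2 to (2,3), left 1 to (2,2) — 8 moves in all.
Check: all required cells visited; 8 ≤ 8 moves.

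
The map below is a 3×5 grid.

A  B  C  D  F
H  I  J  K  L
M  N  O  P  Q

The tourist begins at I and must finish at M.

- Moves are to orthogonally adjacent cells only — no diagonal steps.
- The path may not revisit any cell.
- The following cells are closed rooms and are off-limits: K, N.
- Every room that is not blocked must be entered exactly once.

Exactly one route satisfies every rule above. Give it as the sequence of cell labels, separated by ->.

I -> J -> O -> P -> Q -> L -> F -> D -> C -> B -> A -> H -> M

Need to visit all 13 open cells exactly once, starting at I and ending at M.
Cell A has only two open neighbours (H and B), so the path must pass straight through it: one of those is the cell it's entered from and the other is where it exits.
Route from I: right 1 to J, down 1 to O, right 2 to Q, up 2 to F, left 4 to A, down 2 to M — 12 moves in all.
Check: all 13 open cells covered.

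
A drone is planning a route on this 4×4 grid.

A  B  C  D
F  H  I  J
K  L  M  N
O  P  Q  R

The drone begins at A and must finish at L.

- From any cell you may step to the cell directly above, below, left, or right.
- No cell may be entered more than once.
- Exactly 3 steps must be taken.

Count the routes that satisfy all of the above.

Need simple routes of exactly 3 moves from A to L (Manhattan distance 3, so 0 moves are spent on a detour and 0 undoing it).
Enumerating: A F K L | A F H L | A B H L.
That gives 3 routes.

3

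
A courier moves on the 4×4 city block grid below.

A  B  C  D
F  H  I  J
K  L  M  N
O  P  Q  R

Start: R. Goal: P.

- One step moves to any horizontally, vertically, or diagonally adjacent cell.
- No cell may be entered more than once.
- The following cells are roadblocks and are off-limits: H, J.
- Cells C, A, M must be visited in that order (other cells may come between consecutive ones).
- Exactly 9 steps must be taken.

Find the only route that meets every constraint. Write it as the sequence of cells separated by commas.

R, N, I, C, B, A, F, L, M, P

The waypoints must appear in the order C, A, M, with no cell reused.
Route from R: up 1 to N, up-left 1 to I, up 1 to C, left 2 to A, down 1 to F, down-right 1 to L, right 1 to M, down-left 1 to P — 9 moves in all.
Check: order respected (C at step 3, A at step 5, M at step 8); 9 moves as required.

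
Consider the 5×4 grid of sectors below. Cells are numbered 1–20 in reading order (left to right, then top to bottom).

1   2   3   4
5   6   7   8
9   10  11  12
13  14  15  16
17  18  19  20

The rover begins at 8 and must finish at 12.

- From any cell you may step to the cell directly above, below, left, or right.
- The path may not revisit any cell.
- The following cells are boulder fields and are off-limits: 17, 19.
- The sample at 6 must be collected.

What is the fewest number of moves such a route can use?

Any route passes through 6 somewhere between 8 and 12. Summing Manhattan distances along the two legs (8 → 6 → 12) gives a lower bound of 2 + 3 = 5 moves.
A route of 5 moves achieves this: 8 → 7 → 6 → 10 → 11 → 12.
Since 5 matches the lower bound, it is optimal.

5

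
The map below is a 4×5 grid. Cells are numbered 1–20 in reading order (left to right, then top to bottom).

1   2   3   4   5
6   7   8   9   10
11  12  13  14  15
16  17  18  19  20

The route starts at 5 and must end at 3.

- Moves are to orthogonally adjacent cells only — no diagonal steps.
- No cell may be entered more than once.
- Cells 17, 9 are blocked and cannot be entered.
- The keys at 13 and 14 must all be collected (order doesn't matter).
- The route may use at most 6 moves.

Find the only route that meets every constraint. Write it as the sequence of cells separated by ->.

5 -> 10 -> 15 -> 14 -> 13 -> 8 -> 3

Any route must reach 13 and 14 and still end at 3 within 6 moves, so the order of the required stops is forced.
Route from 5: 2× down (reaching 15), 2× left (reaching 13), 2× up (reaching 3) — 6 moves in all.
Check: all required cells visited; 6 ≤ 6 moves.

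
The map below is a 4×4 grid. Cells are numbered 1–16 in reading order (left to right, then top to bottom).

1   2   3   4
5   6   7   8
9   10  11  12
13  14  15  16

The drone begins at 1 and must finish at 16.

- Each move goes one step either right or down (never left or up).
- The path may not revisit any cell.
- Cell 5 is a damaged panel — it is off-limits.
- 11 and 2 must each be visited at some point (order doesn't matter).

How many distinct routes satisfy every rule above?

6

A right/down-only route from 1 to 16 makes exactly 3 down-moves and 3 right-moves in some order.
With no other constraints that would be C(6,3) = 20 routes.
A monotone route can only reach the required cells in the order 2, 11, so split there and multiply the segment counts (each segment already excludes blocked cells): 1→2: 1; 2→11: 3; 11→16: 2; product = 6.
That gives 6 routes.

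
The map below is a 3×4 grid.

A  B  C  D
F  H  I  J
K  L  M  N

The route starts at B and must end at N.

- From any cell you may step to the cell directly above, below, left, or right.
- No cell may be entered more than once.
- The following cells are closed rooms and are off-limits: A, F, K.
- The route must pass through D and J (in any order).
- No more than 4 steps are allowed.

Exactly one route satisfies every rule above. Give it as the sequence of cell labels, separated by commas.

B, C, D, J, N

Any route must reach D and J and still end at N within 4 moves, so the order of the required stops is forced.
Route from B: right 2 to D, down 2 to N — 4 moves in all.
Check: all required cells visited; 4 ≤ 4 moves.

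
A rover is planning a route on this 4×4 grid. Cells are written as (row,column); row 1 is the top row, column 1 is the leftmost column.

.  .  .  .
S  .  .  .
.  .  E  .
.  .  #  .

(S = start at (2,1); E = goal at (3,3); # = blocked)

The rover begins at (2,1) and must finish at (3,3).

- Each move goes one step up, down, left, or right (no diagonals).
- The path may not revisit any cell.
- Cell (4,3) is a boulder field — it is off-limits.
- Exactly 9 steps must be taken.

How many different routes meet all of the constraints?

Need simple routes of exactly 9 moves from (2,1) to (3,3) (Manhattan distance 3, so 3 moves are spent on a detour and 3 undoing it).
Enumerating: (2,1) (1,1) (1,2) (2,2) (2,3) (1,3) (1,4) (2,4) (3,4) (3,3) | (2,1) (1,1) (1,2) (1,3) (1,4) (2,4) (2,3) (2,2) (3,2) (3,3) | (2,1) (3,1) (4,1) (4,2) (3,2) (2,2) (1,2) (1,3) (2,3) (3,3) | (2,1) (3,1) (4,1) (4,2) (3,2) (2,2) (2,3) (2,4) (3,4) (3,3) | (2,1) (3,1) (3,2) (2,2) (1,2) (1,3) (2,3) (2,4) (3,4) (3,3) | (2,1) (3,1) (3,2) (2,2) (1,2) (1,3) (1,4) (2,4) (3,4) (3,3) | (2,1) (3,1) (3,2) (2,2) (1,2) (1,3) (1,4) (2,4) (2,3) (3,3) | (2,1) (3,1) (3,2) (2,2) (2,3) (1,3) (1,4) (2,4) (3,4) (3,3).
That gives 8 routes.

8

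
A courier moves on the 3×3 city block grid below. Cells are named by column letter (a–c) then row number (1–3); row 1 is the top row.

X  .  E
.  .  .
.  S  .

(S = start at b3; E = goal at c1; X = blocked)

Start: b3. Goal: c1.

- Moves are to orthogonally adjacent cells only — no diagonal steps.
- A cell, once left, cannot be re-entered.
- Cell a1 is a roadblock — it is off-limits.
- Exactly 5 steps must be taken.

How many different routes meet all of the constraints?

3

Need simple routes of exactly 5 moves from b3 to c1 (Manhattan distance 3, so 1 moves are spent on a detour and 1 undoing it).
Enumerating: b3 a3 a2 b2 b1 c1 | b3 a3 a2 b2 c2 c1 | b3 c3 c2 b2 b1 c1.
That gives 3 routes.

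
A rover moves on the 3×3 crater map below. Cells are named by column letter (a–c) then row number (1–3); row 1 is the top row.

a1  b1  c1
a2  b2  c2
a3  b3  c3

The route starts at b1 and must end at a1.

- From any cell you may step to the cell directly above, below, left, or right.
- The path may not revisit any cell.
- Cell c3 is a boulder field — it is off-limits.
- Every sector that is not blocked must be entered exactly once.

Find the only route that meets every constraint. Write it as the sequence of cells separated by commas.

Need to visit all 8 open cells exactly once, starting at b1 and ending at a1.
Cell c1 has only two open neighbours (c2 and b1), so the path must pass straight through it: one of those is the cell it's entered from and the other is where it exits.
Route from b1: right to c1, down to c2, left to b2, down to b3, left to a3, 2× up (reaching a1) — 7 moves in all.
Check: all 8 open cells covered.

b1, c1, c2, b2, b3, a3, a2, a1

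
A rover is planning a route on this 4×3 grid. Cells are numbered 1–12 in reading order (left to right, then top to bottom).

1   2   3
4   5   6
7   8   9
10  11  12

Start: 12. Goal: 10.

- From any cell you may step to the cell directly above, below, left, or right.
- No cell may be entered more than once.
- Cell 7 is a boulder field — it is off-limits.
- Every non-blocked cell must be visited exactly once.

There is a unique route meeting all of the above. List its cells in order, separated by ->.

12 -> 9 -> 6 -> 3 -> 2 -> 1 -> 4 -> 5 -> 8 -> 11 -> 10

Need to visit all 11 open cells exactly once, starting at 12 and ending at 10.
Cell 4 has only two open neighbours (1 and 5), so the path must pass straight through it: one of those is the cell it's entered from and the other is where it exits.
Route from 12: up 3 to 3, left 2 to 1, down 1 to 4, right 1 to 5, down 2 to 11, left 1 to 10 — 10 moves in all.
Check: all 11 open cells covered.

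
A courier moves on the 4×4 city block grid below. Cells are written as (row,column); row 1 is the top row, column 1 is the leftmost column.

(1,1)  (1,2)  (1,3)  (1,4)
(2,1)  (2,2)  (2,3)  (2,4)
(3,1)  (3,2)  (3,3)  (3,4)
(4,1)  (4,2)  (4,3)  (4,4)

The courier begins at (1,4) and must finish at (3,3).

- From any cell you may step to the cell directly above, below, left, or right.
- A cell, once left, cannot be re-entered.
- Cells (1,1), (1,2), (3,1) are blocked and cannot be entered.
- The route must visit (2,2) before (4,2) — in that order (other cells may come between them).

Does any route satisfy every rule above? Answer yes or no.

One route that works: (1,4) → (2,4) → (2,3) → (2,2) → (3,2) → (4,2) → (4,3) → (3,3).

yes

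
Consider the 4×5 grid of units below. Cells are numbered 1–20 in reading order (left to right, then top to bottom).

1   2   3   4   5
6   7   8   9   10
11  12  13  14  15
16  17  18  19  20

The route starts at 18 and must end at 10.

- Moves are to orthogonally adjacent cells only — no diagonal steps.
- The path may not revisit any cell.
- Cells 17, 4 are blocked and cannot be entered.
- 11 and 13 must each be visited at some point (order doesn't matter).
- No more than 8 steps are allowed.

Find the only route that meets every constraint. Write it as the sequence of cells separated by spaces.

18 13 12 11 6 7 8 9 10

The budget equals the shortest possible length, so every move has to be on a shortest route through the required cells.
Route from 18: up to 13, 2× left (reaching 11), up to 6, 4× right (reaching 10) — 8 moves in all.
Check: all required cells visited; 8 ≤ 8 moves.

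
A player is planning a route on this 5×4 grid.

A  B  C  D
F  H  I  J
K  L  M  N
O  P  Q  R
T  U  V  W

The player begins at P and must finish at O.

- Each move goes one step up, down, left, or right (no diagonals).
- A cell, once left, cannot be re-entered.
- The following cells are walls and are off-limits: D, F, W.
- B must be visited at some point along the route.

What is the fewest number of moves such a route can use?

Any route passes through B somewhere between P and O. Summing Manhattan distances along the two legs (P → B → O) gives a lower bound of 3 + 4 = 7 moves.
The shortest route satisfying every rule uses 9 moves: P → Q → M → I → C → B → H → L → K → O.
The no-revisit rule (legs can't share cells) pushes the minimum above the 7-move bound; an exhaustive check rules out every length from 7 to 8, leaving 9 as the minimum.

9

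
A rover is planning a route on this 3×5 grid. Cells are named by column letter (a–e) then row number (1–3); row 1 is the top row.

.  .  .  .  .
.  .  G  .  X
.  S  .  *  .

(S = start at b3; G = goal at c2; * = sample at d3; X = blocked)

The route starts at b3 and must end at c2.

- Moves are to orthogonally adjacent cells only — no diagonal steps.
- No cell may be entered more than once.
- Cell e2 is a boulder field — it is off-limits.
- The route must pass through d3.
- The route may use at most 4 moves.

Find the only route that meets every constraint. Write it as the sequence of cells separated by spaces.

b3 c3 d3 d2 c2

Any route must reach d3 and still end at c2 within 4 moves, so the order of the required stops is forced.
Route from b3: 2× right (reaching d3), up to d2, left to c2 — 4 moves in all.
Check: all required cells visited; 4 ≤ 4 moves.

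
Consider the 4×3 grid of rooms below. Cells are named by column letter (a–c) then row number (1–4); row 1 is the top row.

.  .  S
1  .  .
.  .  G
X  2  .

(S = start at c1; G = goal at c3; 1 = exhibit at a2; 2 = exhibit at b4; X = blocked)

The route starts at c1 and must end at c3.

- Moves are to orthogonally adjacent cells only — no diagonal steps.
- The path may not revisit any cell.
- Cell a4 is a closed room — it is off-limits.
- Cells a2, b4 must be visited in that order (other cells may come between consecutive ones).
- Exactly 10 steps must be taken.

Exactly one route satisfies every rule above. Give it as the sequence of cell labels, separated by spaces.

c1 c2 b2 b1 a1 a2 a3 b3 b4 c4 c3

The waypoints must appear in the order a2, b4, with no cell reused.
Route from c1: down 1 to c2, left 1 to b2, up 1 to b1, left 1 to a1, down 2 to a3, right 1 to b3, down 1 to b4, right 1 to c4, up 1 to c3 — 10 moves in all.
Check: order respected (1 at step 5, 2 at step 8); 10 moves as required.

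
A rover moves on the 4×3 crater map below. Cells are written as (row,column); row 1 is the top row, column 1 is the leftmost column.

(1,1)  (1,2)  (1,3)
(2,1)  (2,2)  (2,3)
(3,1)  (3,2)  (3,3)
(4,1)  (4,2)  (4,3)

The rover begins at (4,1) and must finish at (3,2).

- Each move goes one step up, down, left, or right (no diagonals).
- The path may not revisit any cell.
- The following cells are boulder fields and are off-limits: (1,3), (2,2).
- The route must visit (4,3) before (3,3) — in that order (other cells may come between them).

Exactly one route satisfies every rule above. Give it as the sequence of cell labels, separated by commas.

(4,1), (4,2), (4,3), (3,3), (3,2)

The waypoints must appear in the order (4,3), (3,3), with no cell reused.
Route from (4,1): 2× right (reaching (4,3)), up to (3,3), left to (3,2) — 4 moves in all.
Check: order respected ((4,3) at step 2, (3,3) at step 3).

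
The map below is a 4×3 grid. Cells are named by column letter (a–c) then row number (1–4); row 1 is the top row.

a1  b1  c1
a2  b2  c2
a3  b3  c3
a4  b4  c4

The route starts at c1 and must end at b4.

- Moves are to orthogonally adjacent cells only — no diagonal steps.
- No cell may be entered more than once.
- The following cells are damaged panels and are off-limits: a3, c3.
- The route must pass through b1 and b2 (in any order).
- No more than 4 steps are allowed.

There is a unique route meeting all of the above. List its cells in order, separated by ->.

c1 -> b1 -> b2 -> b3 -> b4

The budget equals the shortest possible length, so every move has to be on a shortest route through the required cells.
Route from c1: left to b1, 3× down (reaching b4) — 4 moves in all.
Check: all required cells visited; 4 ≤ 4 moves.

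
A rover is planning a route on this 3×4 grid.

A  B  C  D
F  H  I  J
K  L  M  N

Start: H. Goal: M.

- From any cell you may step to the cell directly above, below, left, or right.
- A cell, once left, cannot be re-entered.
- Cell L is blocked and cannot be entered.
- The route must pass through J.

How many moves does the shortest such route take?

4

Any route passes through J somewhere between H and M. Summing Manhattan distances along the two legs (H → J → M) gives a lower bound of 2 + 2 = 4 moves.
A route of 4 moves achieves this: H → I → J → N → M.
Since 4 matches the lower bound, it is optimal.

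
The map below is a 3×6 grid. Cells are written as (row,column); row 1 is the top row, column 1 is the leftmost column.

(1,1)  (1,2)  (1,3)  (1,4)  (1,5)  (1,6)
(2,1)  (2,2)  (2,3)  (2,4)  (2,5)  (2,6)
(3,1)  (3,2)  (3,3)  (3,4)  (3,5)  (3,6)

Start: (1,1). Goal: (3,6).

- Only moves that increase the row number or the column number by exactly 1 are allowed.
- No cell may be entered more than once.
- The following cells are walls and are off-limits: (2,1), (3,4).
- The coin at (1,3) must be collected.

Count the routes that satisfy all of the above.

7

A right/down-only route from (1,1) to (3,6) makes exactly 2 down-moves and 5 right-moves in some order.
With no other constraints that would be C(7,2) = 21 routes.
Split at (1,3) and multiply the segment counts (each segment already excludes blocked cells): (1,1)→(1,3): 1; (1,3)→(3,6): 7; product = 7.
That gives 7 routes.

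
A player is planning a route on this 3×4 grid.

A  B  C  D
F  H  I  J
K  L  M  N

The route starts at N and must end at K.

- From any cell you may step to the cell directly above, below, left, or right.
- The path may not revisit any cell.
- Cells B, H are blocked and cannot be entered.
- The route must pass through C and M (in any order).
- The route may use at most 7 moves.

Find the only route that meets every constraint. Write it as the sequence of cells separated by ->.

N -> J -> D -> C -> I -> M -> L -> K

The budget equals the shortest possible length, so every move has to be on a shortest route through the required cells.
Route from N: up 2 to D, left 1 to C, down 2 to M, left 2 to K — 7 moves in all.
Check: all required cells visited; 7 ≤ 7 moves.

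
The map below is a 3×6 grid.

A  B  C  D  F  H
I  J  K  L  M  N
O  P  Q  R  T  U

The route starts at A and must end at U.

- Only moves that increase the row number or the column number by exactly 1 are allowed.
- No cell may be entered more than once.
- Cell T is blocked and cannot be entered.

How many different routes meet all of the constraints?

6

A right/down-only route from A to U makes exactly 2 down-moves and 5 right-moves in some order.
With no other constraints that would be C(7,2) = 21 routes.
Subtract routes through each blocked cell (inclusion–exclusion for overlaps): − through T: 15 → 6.
That gives 6 routes.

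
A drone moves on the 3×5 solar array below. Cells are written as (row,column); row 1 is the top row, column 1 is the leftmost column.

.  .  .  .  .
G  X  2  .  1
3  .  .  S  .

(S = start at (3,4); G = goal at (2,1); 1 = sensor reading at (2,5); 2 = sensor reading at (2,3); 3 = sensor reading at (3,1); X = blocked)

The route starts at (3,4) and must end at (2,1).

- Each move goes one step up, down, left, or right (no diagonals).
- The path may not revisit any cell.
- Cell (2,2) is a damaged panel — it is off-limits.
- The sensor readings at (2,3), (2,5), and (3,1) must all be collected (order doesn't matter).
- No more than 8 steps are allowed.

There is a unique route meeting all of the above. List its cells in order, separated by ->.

(3,4) -> (3,5) -> (2,5) -> (2,4) -> (2,3) -> (3,3) -> (3,2) -> (3,1) -> (2,1)

Any route must reach (2,3), (2,5), and (3,1) and still end at (2,1) within 8 moves, so the order of the required stops is forced.
Route from (3,4): right 1 to (3,5), up 1 to (2,5), left 2 to (2,3), down 1 to (3,3), left 2 to (3,1), up 1 to (2,1) — 8 moves in all.
Check: all required cells visited; 8 ≤ 8 moves.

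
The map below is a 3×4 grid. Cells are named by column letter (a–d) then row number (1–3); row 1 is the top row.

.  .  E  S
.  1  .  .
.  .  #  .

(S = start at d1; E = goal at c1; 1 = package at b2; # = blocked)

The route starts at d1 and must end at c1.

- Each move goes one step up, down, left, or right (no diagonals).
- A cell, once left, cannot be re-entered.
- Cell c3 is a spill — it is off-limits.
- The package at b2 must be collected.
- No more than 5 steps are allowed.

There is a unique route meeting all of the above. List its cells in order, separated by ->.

The budget equals the shortest possible length, so every move has to be on a shortest route through the required cells.
Route from d1: down to d2, 2× left (reaching b2), up to b1, right to c1 — 5 moves in all.
Check: all required cells visited; 5 ≤ 5 moves.

d1 -> d2 -> c2 -> b2 -> b1 -> c1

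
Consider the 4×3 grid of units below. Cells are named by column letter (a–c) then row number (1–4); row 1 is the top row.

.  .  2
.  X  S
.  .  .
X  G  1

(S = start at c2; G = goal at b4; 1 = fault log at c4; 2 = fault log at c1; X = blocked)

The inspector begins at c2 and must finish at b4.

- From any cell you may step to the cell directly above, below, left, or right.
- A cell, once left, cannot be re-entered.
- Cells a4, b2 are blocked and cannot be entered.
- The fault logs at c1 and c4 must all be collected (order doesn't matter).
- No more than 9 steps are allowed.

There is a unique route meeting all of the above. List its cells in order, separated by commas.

The 9-move cap with required stops at c1, c4 leaves no slack for detours.
Route from c2: up to c1, 2× left (reaching a1), 2× down (reaching a3), 2× right (reaching c3), down to c4, left to b4 — 9 moves in all.
Check: all required cells visited; 9 ≤ 9 moves.

c2, c1, b1, a1, a2, a3, b3, c3, c4, b4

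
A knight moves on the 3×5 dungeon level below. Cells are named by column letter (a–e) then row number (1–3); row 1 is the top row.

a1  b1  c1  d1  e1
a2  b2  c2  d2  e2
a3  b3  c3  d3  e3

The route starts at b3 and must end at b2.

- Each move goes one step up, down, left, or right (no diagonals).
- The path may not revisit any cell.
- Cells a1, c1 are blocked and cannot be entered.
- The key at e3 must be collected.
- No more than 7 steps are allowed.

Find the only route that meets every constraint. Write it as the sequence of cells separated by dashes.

The 7-move cap with required stops at e3 leaves no slack for detours.
Route from b3: 3× right (reaching e3), up to e2, 3× left (reaching b2) — 7 moves in all.
Check: all required cells visited; 7 ≤ 7 moves.

b3 - c3 - d3 - e3 - e2 - d2 - c2 - b2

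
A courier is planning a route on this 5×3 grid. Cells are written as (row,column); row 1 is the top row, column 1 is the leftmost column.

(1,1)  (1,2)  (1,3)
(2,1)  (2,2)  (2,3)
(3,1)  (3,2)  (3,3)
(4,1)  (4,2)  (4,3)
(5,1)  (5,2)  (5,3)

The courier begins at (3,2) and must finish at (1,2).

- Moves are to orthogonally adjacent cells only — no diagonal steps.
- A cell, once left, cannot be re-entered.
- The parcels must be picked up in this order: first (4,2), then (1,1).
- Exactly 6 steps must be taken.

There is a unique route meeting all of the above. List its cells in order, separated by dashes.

(3,2) - (4,2) - (4,1) - (3,1) - (2,1) - (1,1) - (1,2)

The waypoints must appear in the order (4,2), (1,1), with no cell reused.
Route from (3,2): down 1 to (4,2), left 1 to (4,1), up 3 to (1,1), right 1 to (1,2) — 6 moves in all.
Check: order respected ((4,2) at step 1, (1,1) at step 5); 6 moves as required.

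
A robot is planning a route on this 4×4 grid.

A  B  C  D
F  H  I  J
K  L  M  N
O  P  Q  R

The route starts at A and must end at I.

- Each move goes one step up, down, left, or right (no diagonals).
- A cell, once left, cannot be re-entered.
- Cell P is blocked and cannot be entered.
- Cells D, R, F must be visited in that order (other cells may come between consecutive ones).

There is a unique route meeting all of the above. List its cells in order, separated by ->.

The waypoints must appear in the order D, R, F, with no cell reused.
Route from A: right 3 to D, down 3 to R, left 1 to Q, up 1 to M, left 2 to K, up 1 to F, right 2 to I — 13 moves in all.
Check: order respected (D at step 3, R at step 6, F at step 11).

A -> B -> C -> D -> J -> N -> R -> Q -> M -> L -> K -> F -> H -> I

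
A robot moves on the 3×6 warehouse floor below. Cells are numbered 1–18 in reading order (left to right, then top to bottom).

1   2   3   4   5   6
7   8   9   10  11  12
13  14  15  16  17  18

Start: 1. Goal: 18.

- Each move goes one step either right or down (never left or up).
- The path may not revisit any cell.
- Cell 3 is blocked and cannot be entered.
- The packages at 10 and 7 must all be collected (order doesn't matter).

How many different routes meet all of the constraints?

A right/down-only route from 1 to 18 makes exactly 2 down-moves and 5 right-moves in some order.
With no other constraints that would be C(7,2) = 21 routes.
A monotone route can only reach the required cells in the order 7, 10, so split there and multiply the segment counts (each segment already excludes blocked cells): 1→7: 1; 7→10: 1; 10→18: 3; product = 3.
That gives 3 routes.

3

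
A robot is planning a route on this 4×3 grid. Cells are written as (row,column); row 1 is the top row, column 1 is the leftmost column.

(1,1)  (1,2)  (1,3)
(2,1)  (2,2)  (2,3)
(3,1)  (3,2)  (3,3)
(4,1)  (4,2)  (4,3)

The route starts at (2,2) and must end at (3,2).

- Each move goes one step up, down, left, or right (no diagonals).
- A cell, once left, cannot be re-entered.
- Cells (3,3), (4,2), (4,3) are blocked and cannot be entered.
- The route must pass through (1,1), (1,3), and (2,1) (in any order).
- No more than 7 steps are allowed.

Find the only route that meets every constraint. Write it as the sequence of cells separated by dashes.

(2,2) - (2,3) - (1,3) - (1,2) - (1,1) - (2,1) - (3,1) - (3,2)

The 7-move cap with required stops at (1,1), (1,3), (2,1) leaves no slack for detours.
Route from (2,2): right 1 to (2,3), up 1 to (1,3), left 2 to (1,1), down 2 to (3,1), right 1 to (3,2) — 7 moves in all.
Check: all required cells visited; 7 ≤ 7 moves.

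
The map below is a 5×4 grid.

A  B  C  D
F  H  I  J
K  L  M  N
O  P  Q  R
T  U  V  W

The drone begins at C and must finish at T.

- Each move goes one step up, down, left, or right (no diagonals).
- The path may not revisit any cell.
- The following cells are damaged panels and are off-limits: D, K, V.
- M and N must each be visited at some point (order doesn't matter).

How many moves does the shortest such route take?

8

Any route passes through M and N in some order between C and T. Summing Manhattan distances along each leg and taking the cheapest ordering (C → N → M → T) gives a lower bound of 3 + 1 + 4 = 8 moves.
A route of 8 moves achieves this: C → I → M → N → R → Q → P → U → T.
Since 8 matches the lower bound, it is optimal.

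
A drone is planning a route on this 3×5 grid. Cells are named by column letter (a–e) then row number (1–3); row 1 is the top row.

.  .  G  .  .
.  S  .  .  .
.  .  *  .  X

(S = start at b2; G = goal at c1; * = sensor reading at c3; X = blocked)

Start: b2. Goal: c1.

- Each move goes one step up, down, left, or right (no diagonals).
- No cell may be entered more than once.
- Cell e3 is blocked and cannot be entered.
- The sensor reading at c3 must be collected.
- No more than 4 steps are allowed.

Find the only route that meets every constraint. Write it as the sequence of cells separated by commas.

b2, b3, c3, c2, c1

Any route must reach c3 and still end at c1 within 4 moves, so the order of the required stops is forced.
Route from b2: down to b3, right to c3, 2× up (reaching c1) — 4 moves in all.
Check: all required cells visited; 4 ≤ 4 moves.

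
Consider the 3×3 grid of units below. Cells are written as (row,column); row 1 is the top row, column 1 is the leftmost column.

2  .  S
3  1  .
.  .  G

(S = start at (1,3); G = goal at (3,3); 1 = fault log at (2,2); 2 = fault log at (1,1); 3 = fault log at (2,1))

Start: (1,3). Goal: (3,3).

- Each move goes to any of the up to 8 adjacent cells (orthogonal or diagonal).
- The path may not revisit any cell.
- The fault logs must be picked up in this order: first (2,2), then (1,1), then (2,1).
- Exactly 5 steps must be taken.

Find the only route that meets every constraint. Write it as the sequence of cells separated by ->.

(1,3) -> (2,2) -> (1,1) -> (2,1) -> (3,2) -> (3,3)

The waypoints must appear in the order (2,2), (1,1), (2,1), with no cell reused.
Route from (1,3): down-left to (2,2), up-left to (1,1), down to (2,1), down-right to (3,2), right to (3,3) — 5 moves in all.
Check: order respected (1 at step 1, 2 at step 2, 3 at step 3); 5 moves as required.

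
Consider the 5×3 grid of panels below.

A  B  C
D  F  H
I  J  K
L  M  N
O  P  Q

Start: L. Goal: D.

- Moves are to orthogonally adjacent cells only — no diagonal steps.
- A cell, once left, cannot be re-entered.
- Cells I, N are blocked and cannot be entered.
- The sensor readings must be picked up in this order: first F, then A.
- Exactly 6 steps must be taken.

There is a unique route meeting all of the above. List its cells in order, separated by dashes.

L - M - J - F - B - A - D

The waypoints must appear in the order F, A, with no cell reused.
Route from L: right 1 to M, up 3 to B, left 1 to A, down 1 to D — 6 moves in all.
Check: order respected (F at step 3, A at step 5); 6 moves as required.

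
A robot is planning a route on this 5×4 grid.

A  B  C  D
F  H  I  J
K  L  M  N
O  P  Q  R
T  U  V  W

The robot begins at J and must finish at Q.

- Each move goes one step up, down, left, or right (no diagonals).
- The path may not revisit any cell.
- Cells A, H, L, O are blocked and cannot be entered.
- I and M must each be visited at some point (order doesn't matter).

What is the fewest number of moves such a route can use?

3

Any route passes through I and M in some order between J and Q. Summing Manhattan distances along each leg and taking the cheapest ordering (J → I → M → Q) gives a lower bound of 1 + 1 + 1 = 3 moves.
A route of 3 moves achieves this: J → I → M → Q.
Since 3 matches the lower bound, it is optimal.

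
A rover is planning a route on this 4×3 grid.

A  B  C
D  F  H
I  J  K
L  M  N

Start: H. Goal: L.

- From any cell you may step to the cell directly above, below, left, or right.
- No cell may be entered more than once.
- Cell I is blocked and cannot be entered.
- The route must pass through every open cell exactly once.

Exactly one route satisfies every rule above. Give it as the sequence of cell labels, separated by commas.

H, C, B, A, D, F, J, K, N, M, L

Need to visit all 11 open cells exactly once, starting at H and ending at L.
Cell A has only two open neighbours (D and B), so the path must pass straight through it: one of those is the cell it's entered from and the other is where it exits.
Route from H: up 1 to C, left 2 to A, down 1 to D, right 1 to F, down 1 to J, right 1 to K, down 1 to N, left 2 to L — 10 moves in all.
Check: all 11 open cells covered.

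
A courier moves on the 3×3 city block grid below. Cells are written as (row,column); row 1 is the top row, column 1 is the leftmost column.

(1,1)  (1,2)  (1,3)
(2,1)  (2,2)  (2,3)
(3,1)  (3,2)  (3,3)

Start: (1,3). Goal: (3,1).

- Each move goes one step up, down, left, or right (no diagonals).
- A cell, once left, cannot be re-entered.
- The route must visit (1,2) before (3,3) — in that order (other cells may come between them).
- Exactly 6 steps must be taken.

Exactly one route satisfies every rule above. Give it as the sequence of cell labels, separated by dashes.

(1,3) - (1,2) - (2,2) - (2,3) - (3,3) - (3,2) - (3,1)

The waypoints must appear in the order (1,2), (3,3), with no cell reused.
Route from (1,3): left to (1,2), down to (2,2), right to (2,3), down to (3,3), 2× left (reaching (3,1)) — 6 moves in all.
Check: order respected ((1,2) at step 1, (3,3) at step 4); 6 moves as required.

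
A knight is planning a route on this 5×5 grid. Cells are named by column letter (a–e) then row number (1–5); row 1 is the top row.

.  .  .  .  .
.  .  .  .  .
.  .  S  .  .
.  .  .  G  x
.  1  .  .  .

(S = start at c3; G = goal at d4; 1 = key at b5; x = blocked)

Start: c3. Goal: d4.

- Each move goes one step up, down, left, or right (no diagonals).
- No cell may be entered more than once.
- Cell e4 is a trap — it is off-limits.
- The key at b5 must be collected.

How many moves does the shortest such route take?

Any route passes through b5 somewhere between c3 and d4. Summing Manhattan distances along the two legs (c3 → b5 → d4) gives a lower bound of 3 + 3 = 6 moves.
A route of 6 moves achieves this: c3 → c4 → b4 → b5 → c5 → d5 → d4.
Since 6 matches the lower bound, it is optimal.

6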